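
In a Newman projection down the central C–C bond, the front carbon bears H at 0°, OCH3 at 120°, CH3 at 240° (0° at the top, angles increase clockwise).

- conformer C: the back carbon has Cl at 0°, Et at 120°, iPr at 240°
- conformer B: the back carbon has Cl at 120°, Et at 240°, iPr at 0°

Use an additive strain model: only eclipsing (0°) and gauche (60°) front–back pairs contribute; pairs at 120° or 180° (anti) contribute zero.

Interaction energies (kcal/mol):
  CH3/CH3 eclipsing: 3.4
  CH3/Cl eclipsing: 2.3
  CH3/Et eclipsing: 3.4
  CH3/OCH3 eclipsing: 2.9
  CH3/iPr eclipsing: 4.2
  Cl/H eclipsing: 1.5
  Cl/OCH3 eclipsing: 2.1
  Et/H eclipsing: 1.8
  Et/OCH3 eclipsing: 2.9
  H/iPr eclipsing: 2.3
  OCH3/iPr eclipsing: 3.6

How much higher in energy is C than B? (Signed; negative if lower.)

C (eclipsed): H–Cl eclipsed, OCH3–Et eclipsed, CH3–iPr eclipsed; 1.5 + 2.9 + 4.2 = 8.6 kcal/mol.
B (eclipsed): H–iPr eclipsed, OCH3–Cl eclipsed, CH3–Et eclipsed; 2.3 + 2.1 + 3.4 = 7.8 kcal/mol.
E(C) − E(B) = 8.6 − 7.8 = +0.8 kcal/mol.

+0.8 kcal/mol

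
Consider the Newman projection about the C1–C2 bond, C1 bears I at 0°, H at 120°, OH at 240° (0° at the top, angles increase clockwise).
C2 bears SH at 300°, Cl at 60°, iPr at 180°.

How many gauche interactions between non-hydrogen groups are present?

Non-H gauche pairs: I(0°)/SH(300°); I(0°)/Cl(60°); OH(240°)/SH(300°); OH(240°)/iPr(180°) — 4 interactions.

4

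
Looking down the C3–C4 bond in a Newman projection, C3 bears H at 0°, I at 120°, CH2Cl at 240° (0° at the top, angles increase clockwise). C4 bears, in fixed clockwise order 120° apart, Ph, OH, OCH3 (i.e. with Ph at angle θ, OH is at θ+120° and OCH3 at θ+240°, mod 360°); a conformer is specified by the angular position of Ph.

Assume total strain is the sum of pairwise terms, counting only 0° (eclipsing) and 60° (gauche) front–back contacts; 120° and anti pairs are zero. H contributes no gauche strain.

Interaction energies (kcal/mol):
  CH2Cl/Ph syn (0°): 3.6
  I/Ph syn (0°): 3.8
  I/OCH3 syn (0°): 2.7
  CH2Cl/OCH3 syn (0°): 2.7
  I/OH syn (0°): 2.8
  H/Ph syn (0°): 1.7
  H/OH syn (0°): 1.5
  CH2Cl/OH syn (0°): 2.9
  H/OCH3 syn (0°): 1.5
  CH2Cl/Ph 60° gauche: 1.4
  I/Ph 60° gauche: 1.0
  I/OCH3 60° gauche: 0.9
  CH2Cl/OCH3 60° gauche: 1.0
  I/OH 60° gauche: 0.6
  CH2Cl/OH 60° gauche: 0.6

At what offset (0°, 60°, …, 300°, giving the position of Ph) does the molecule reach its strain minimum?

Ph at 0° (eclipsed): H–Ph eclipsed, I–OH eclipsed, CH2Cl–OCH3 eclipsed; 1.7 + 2.8 + 2.7 = 7.2 kcal/mol.
Ph at 60° (staggered): I–Ph gauche, I–OH gauche, CH2Cl–OH gauche, CH2Cl–OCH3 gauche; 1.0 + 0.6 + 0.6 + 1.0 = 3.2 kcal/mol.
Ph at 120° (eclipsed): H–OCH3 eclipsed, I–Ph eclipsed, CH2Cl–OH eclipsed; 1.5 + 3.8 + 2.9 = 8.2 kcal/mol.
Ph at 180° (staggered): I–Ph gauche, I–OCH3 gauche, CH2Cl–Ph gauche, CH2Cl–OH gauche; 1.0 + 0.9 + 1.4 + 0.6 = 3.9 kcal/mol.
Ph at 240° (eclipsed): H–OH eclipsed, I–OCH3 eclipsed, CH2Cl–Ph eclipsed; 1.5 + 2.7 + 3.6 = 7.8 kcal/mol.
Ph at 300° (staggered): I–OH gauche, I–OCH3 gauche, CH2Cl–Ph gauche, CH2Cl–OCH3 gauche; 0.6 + 0.9 + 1.4 + 1.0 = 3.9 kcal/mol.
The minimum (3.2 kcal/mol) occurs with Ph at 60°.

60°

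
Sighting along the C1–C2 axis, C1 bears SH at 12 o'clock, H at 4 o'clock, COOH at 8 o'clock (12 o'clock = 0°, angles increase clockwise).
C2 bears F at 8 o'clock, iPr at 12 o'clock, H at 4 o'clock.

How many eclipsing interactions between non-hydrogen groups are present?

2

Non-H eclipsing pairs: SH(0°)/iPr(0°); COOH(240°)/F(240°) — 2 interactions.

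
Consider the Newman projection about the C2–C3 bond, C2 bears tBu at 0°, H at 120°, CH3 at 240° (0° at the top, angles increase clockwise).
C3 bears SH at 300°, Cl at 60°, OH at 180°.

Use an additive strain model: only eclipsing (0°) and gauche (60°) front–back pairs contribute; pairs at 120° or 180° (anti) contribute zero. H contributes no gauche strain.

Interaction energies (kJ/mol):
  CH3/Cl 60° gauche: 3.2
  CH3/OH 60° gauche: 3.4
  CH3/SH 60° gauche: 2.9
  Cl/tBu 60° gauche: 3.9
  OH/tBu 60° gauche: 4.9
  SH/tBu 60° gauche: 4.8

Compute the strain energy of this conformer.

15.0 kJ/mol

This conformer is staggered. tBu at 0° is gauche with SH at 300° (4.8); tBu at 0° is gauche with Cl at 60° (3.9); CH3 at 240° is gauche with SH at 300° (2.9); CH3 at 240° is gauche with OH at 180° (3.4). Total 15.0 kJ/mol.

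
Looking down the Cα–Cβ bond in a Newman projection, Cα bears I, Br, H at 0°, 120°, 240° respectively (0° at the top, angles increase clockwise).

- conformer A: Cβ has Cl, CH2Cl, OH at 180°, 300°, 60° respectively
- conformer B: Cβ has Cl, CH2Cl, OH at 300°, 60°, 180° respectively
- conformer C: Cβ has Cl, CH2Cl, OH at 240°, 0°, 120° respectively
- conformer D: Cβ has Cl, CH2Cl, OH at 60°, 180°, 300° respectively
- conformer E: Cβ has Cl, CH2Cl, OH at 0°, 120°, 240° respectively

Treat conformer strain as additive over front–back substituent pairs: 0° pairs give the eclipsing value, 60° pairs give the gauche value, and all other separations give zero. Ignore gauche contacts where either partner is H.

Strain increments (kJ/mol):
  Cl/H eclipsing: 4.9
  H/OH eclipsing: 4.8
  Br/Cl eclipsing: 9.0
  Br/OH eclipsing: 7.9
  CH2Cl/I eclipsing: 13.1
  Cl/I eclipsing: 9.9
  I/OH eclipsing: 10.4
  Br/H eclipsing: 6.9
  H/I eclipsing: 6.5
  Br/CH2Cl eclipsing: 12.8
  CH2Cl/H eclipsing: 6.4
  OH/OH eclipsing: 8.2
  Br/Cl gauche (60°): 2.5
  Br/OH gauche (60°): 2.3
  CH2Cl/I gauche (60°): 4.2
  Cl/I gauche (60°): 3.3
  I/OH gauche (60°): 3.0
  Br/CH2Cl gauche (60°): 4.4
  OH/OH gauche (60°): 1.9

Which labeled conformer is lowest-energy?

A (staggered): I(0°)/CH2Cl(300°) gauche 4.2; I(0°)/OH(60°) gauche 3.0; Br(120°)/Cl(180°) gauche 2.5; Br(120°)/OH(60°) gauche 2.3 → 12.0 kJ/mol.
B (staggered): I(0°)/Cl(300°) gauche 3.3; I(0°)/CH2Cl(60°) gauche 4.2; Br(120°)/CH2Cl(60°) gauche 4.4; Br(120°)/OH(180°) gauche 2.3 → 14.2 kJ/mol.
C (eclipsed): I(0°)/CH2Cl(0°) eclipsed 13.1; Br(120°)/OH(120°) eclipsed 7.9; H(240°)/Cl(240°) eclipsed 4.9 → 25.9 kJ/mol.
D (staggered): I(0°)/Cl(60°) gauche 3.3; I(0°)/OH(300°) gauche 3.0; Br(120°)/Cl(60°) gauche 2.5; Br(120°)/CH2Cl(180°) gauche 4.4 → 13.2 kJ/mol.
E (eclipsed): I(0°)/Cl(0°) eclipsed 9.9; Br(120°)/CH2Cl(120°) eclipsed 12.8; H(240°)/OH(240°) eclipsed 4.8 → 27.5 kJ/mol.
A has the lowest total (12.0 kJ/mol).

A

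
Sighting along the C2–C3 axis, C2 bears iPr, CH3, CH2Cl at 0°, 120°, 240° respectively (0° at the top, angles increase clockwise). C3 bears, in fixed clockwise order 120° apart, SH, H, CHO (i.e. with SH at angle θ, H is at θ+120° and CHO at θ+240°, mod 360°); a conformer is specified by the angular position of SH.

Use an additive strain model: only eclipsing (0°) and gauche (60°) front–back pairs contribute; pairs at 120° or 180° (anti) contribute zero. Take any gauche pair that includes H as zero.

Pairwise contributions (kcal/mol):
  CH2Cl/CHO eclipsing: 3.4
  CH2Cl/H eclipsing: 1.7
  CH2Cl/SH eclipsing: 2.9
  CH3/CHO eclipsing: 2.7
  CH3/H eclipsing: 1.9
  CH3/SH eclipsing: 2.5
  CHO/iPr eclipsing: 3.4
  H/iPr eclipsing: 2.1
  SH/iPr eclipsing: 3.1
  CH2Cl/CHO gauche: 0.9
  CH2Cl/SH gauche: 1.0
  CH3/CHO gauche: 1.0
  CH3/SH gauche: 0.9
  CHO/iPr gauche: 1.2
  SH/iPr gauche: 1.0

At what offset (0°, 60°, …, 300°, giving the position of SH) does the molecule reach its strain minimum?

SH at 0° (eclipsed): iPr–SH eclipsed, CH3–H eclipsed, CH2Cl–CHO eclipsed; 3.1 + 1.9 + 3.4 = 8.4 kcal/mol.
SH at 60° (staggered): iPr–SH gauche, iPr–CHO gauche, CH3–SH gauche, CH2Cl–CHO gauche; 1.0 + 1.2 + 0.9 + 0.9 = 4.0 kcal/mol.
SH at 120° (eclipsed): iPr–CHO eclipsed, CH3–SH eclipsed, CH2Cl–H eclipsed; 3.4 + 2.5 + 1.7 = 7.6 kcal/mol.
SH at 180° (staggered): iPr–CHO gauche, CH3–SH gauche, CH3–CHO gauche, CH2Cl–SH gauche; 1.2 + 0.9 + 1.0 + 1.0 = 4.1 kcal/mol.
SH at 240° (eclipsed): iPr–H eclipsed, CH3–CHO eclipsed, CH2Cl–SH eclipsed; 2.1 + 2.7 + 2.9 = 7.7 kcal/mol.
SH at 300° (staggered): iPr–SH gauche, CH3–CHO gauche, CH2Cl–SH gauche, CH2Cl–CHO gauche; 1.0 + 1.0 + 1.0 + 0.9 = 3.9 kcal/mol.
The minimum (3.9 kcal/mol) occurs with SH at 300°.

300°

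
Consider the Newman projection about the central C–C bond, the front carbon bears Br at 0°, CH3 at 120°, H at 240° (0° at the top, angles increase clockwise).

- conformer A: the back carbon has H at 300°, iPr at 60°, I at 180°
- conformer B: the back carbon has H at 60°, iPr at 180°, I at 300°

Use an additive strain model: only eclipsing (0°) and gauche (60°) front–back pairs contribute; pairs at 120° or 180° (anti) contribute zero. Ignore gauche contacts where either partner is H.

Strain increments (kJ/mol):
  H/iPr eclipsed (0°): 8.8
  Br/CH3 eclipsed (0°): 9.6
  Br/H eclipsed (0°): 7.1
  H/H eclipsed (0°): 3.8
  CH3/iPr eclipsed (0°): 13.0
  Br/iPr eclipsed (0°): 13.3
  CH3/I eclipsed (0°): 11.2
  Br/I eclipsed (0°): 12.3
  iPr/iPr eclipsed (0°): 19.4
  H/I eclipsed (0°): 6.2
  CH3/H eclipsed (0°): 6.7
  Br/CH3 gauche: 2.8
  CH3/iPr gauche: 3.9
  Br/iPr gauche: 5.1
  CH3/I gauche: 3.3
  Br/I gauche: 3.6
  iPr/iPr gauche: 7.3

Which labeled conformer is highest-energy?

A is staggered. Br at 0° is gauche with iPr at 60° (5.1); CH3 at 120° is gauche with iPr at 60° (3.9); CH3 at 120° is gauche with I at 180° (3.3). Total 12.3 kJ/mol.
B is staggered. Br at 0° is gauche with I at 300° (3.6); CH3 at 120° is gauche with iPr at 180° (3.9). Total 7.5 kJ/mol.
A has the highest total (12.3 kJ/mol).

A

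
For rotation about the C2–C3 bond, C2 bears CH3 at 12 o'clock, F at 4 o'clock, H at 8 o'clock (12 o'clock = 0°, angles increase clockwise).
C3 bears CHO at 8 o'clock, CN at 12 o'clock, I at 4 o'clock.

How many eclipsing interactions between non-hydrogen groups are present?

Non-H eclipsing pairs: CH3(0°)/CN(0°); F(120°)/I(120°) — 2 interactions.

2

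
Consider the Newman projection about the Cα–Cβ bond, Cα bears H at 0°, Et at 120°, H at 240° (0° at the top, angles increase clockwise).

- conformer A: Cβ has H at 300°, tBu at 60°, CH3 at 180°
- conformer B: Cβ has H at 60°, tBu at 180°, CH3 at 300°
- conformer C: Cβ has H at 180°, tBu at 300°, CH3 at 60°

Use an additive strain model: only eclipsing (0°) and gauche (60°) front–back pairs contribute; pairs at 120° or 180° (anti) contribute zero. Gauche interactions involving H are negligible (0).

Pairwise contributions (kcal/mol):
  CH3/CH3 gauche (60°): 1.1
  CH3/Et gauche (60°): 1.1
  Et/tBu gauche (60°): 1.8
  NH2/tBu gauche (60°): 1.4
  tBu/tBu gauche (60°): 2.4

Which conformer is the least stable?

A (staggered): Et(120°)/tBu(60°) gauche 1.8; Et(120°)/CH3(180°) gauche 1.1 → 2.9 kcal/mol.
B (staggered): Et(120°)/tBu(180°) gauche 1.8 → 1.8 kcal/mol.
C (staggered): Et(120°)/CH3(60°) gauche 1.1 → 1.1 kcal/mol.
A has the highest total (2.9 kcal/mol).

A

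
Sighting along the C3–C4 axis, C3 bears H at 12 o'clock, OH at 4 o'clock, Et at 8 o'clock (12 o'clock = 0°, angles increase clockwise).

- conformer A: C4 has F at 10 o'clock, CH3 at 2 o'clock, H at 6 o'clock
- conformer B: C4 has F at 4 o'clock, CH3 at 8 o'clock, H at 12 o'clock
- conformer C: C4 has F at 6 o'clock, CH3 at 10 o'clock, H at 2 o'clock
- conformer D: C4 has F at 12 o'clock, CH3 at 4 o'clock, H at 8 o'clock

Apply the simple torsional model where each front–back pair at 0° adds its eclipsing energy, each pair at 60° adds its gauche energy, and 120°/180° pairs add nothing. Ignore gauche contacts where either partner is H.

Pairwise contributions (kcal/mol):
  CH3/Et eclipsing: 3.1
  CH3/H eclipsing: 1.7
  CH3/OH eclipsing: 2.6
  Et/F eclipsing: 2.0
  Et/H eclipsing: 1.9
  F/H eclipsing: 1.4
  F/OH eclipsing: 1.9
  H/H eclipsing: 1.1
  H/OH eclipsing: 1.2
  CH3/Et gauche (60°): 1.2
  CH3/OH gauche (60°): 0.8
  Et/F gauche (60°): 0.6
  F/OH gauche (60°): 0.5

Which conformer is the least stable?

B

A is staggered. OH at 120° is gauche with CH3 at 60° (0.8); Et at 240° is gauche with F at 300° (0.6). Total 1.4 kcal/mol.
B is eclipsed. H at 0° is eclipsed with H at 0° (1.1); OH at 120° is eclipsed with F at 120° (1.9); Et at 240° is eclipsed with CH3 at 240° (3.1). Total 6.1 kcal/mol.
C is staggered. OH at 120° is gauche with F at 180° (0.5); Et at 240° is gauche with F at 180° (0.6); Et at 240° is gauche with CH3 at 300° (1.2). Total 2.3 kcal/mol.
D is eclipsed. H at 0° is eclipsed with F at 0° (1.4); OH at 120° is eclipsed with CH3 at 120° (2.6); Et at 240° is eclipsed with H at 240° (1.9). Total 5.9 kcal/mol.
B has the highest total (6.1 kcal/mol).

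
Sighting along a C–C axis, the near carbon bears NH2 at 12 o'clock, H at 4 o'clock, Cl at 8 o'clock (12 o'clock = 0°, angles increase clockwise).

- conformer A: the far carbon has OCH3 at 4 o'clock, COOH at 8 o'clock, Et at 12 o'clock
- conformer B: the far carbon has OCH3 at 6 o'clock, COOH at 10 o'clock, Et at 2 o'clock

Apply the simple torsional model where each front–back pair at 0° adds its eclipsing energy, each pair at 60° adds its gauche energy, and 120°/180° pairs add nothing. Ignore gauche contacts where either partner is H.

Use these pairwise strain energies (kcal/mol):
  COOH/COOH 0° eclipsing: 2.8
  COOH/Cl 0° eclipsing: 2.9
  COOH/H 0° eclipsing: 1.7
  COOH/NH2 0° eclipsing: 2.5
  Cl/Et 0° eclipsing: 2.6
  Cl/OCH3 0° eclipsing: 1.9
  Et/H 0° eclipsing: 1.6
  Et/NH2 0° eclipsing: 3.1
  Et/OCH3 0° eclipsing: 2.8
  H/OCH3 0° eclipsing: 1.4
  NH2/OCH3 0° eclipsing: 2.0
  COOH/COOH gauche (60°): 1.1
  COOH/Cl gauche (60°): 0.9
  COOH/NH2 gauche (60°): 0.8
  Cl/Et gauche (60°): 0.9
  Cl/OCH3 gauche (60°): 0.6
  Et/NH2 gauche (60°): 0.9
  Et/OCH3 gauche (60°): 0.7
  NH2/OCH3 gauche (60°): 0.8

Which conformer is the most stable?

B

A (eclipsed): NH2–Et eclipsed, H–OCH3 eclipsed, Cl–COOH eclipsed; 3.1 + 1.4 + 2.9 = 7.4 kcal/mol.
B (staggered): NH2–COOH gauche, NH2–Et gauche, Cl–OCH3 gauche, Cl–COOH gauche; 0.8 + 0.9 + 0.6 + 0.9 = 3.2 kcal/mol.
B has the lowest total (3.2 kcal/mol).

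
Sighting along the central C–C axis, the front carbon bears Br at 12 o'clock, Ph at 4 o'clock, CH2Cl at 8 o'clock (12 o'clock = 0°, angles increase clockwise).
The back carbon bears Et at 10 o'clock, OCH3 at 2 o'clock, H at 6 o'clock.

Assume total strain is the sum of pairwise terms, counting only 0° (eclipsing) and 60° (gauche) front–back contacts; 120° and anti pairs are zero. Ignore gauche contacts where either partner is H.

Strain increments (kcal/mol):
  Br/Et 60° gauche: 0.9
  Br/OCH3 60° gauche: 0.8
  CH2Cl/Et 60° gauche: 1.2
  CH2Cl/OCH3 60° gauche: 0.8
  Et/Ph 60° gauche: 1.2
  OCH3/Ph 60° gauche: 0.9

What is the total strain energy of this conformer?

3.8 kcal/mol

This conformer (staggered): Br(0°)/Et(300°) gauche 0.9; Br(0°)/OCH3(60°) gauche 0.8; Ph(120°)/OCH3(60°) gauche 0.9; CH2Cl(240°)/Et(300°) gauche 1.2 → 3.8 kcal/mol.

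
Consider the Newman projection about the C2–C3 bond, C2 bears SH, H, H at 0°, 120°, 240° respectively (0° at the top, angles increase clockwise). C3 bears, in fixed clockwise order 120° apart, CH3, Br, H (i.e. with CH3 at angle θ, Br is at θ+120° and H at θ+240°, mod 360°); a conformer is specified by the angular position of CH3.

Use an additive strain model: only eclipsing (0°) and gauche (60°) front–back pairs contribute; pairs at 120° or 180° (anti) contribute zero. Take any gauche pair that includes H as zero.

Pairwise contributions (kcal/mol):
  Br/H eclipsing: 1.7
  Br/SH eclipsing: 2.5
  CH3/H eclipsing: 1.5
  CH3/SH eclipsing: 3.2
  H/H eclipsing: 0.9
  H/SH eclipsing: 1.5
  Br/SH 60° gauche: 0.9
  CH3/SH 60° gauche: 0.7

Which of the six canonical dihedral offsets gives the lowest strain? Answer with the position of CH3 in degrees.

60°

CH3 at 0° (eclipsed): SH(0°)/CH3(0°) eclipsed 3.2; H(120°)/Br(120°) eclipsed 1.7; H(240°)/H(240°) eclipsed 0.9 → 5.8 kcal/mol.
CH3 at 60° (staggered): SH(0°)/CH3(60°) gauche 0.7 → 0.7 kcal/mol.
CH3 at 120° (eclipsed): SH(0°)/H(0°) eclipsed 1.5; H(120°)/CH3(120°) eclipsed 1.5; H(240°)/Br(240°) eclipsed 1.7 → 4.7 kcal/mol.
CH3 at 180° (staggered): SH(0°)/Br(300°) gauche 0.9 → 0.9 kcal/mol.
CH3 at 240° (eclipsed): SH(0°)/Br(0°) eclipsed 2.5; H(120°)/H(120°) eclipsed 0.9; H(240°)/CH3(240°) eclipsed 1.5 → 4.9 kcal/mol.
CH3 at 300° (staggered): SH(0°)/CH3(300°) gauche 0.7; SH(0°)/Br(60°) gauche 0.9 → 1.6 kcal/mol.
The minimum (0.7 kcal/mol) occurs with CH3 at 60°.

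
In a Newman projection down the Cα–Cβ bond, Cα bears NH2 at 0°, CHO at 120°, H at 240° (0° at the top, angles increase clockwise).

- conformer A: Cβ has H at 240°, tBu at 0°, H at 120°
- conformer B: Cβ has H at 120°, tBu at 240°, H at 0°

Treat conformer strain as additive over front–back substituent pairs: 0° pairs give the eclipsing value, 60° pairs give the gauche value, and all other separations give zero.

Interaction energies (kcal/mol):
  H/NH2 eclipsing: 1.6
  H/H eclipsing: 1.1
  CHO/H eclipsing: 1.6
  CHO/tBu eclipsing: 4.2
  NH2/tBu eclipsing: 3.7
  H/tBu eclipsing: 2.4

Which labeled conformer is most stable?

A is eclipsed. NH2 at 0° is eclipsed with tBu at 0° (3.7); CHO at 120° is eclipsed with H at 120° (1.6); H at 240° is eclipsed with H at 240° (1.1). Total 6.4 kcal/mol.
B is eclipsed. NH2 at 0° is eclipsed with H at 0° (1.6); CHO at 120° is eclipsed with H at 120° (1.6); H at 240° is eclipsed with tBu at 240° (2.4). Total 5.6 kcal/mol.
B has the lowest total (5.6 kcal/mol).

B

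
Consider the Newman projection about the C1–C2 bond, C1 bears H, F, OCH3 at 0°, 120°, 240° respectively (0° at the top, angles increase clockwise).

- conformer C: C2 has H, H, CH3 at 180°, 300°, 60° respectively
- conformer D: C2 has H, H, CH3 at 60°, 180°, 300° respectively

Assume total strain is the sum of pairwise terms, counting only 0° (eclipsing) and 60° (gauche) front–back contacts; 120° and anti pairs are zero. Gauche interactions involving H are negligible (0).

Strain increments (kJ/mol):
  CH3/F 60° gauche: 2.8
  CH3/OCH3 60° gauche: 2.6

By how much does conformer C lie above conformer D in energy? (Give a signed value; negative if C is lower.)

+0.2 kJ/mol

C (staggered): F(120°)/CH3(60°) gauche 2.8 → 2.8 kJ/mol.
D (staggered): OCH3(240°)/CH3(300°) gauche 2.6 → 2.6 kJ/mol.
E(C) − E(D) = 2.8 − 2.6 = +0.2 kJ/mol.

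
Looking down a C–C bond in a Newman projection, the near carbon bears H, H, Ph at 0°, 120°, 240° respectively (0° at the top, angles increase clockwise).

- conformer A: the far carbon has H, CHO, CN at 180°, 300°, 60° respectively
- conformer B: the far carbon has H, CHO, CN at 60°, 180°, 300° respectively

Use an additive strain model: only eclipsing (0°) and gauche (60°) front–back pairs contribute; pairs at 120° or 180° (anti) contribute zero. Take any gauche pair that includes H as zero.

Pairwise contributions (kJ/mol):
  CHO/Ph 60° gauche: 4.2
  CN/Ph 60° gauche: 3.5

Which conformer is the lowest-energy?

A

A (staggered): Ph(240°)/CHO(300°) gauche 4.2 → 4.2 kJ/mol.
B (staggered): Ph(240°)/CHO(180°) gauche 4.2; Ph(240°)/CN(300°) gauche 3.5 → 7.7 kJ/mol.
A has the lowest total (4.2 kJ/mol).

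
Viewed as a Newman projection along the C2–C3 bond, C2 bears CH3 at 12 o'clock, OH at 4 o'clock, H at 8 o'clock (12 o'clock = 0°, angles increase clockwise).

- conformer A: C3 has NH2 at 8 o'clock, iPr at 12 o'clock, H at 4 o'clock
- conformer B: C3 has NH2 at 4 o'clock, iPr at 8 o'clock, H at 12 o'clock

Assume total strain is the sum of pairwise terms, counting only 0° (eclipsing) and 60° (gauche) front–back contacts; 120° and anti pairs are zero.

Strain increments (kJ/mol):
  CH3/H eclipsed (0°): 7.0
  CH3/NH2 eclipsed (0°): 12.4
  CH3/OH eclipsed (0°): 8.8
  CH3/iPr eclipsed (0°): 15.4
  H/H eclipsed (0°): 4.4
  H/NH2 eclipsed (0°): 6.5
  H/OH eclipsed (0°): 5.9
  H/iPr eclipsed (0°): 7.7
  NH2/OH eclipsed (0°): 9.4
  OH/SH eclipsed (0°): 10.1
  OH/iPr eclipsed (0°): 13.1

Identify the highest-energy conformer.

A (eclipsed): CH3(0°)/iPr(0°) eclipsed 15.4; OH(120°)/H(120°) eclipsed 5.9; H(240°)/NH2(240°) eclipsed 6.5 → 27.8 kJ/mol.
B (eclipsed): CH3(0°)/H(0°) eclipsed 7.0; OH(120°)/NH2(120°) eclipsed 9.4; H(240°)/iPr(240°) eclipsed 7.7 → 24.1 kJ/mol.
A has the highest total (27.8 kJ/mol).

A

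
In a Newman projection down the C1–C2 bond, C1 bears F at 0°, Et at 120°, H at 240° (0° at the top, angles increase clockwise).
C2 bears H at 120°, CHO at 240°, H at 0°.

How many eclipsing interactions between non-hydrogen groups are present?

0

Every eclipsing pair involves H, so the count is 0.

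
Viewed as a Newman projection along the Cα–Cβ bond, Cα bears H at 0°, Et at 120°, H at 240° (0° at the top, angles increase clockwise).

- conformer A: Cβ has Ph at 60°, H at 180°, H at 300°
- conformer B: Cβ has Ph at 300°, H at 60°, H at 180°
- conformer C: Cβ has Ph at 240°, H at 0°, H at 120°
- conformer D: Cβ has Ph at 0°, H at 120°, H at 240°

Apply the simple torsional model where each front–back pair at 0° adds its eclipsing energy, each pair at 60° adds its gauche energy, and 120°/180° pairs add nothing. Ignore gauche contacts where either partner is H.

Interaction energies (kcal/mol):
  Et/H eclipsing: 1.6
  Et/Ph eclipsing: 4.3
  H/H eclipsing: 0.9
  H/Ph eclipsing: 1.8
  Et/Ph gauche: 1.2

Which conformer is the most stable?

B

A (staggered): Et–Ph gauche; 1.2 = 1.2 kcal/mol.
B (staggered): no non-H gauche contacts → 0.0 kcal/mol.
C (eclipsed): H–H eclipsed, Et–H eclipsed, H–Ph eclipsed; 0.9 + 1.6 + 1.8 = 4.3 kcal/mol.
D (eclipsed): H–Ph eclipsed, Et–H eclipsed, H–H eclipsed; 1.8 + 1.6 + 0.9 = 4.3 kcal/mol.
B has the lowest total (0.0 kcal/mol).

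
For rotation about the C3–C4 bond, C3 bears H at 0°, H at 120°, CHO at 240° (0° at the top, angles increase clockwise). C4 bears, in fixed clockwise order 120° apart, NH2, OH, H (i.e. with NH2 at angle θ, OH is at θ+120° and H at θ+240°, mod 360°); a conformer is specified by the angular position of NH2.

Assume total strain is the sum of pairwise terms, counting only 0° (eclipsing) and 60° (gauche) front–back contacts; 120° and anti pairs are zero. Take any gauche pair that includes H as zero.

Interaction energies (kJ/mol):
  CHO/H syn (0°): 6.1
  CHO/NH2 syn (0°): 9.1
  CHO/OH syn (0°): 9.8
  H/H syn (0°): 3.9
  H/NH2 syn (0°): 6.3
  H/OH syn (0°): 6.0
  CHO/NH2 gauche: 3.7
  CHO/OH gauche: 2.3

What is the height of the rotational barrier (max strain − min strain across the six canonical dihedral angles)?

17.7 kJ/mol

NH2 at 0° is eclipsed. H at 0° is eclipsed with NH2 at 0° (6.3); H at 120° is eclipsed with OH at 120° (6.0); CHO at 240° is eclipsed with H at 240° (6.1). Total 18.4 kJ/mol.
NH2 at 60° is staggered. CHO at 240° is gauche with OH at 180° (2.3). Total 2.3 kJ/mol.
NH2 at 120° is eclipsed. H at 0° is eclipsed with H at 0° (3.9); H at 120° is eclipsed with NH2 at 120° (6.3); CHO at 240° is eclipsed with OH at 240° (9.8). Total 20.0 kJ/mol.
NH2 at 180° is staggered. CHO at 240° is gauche with NH2 at 180° (3.7); CHO at 240° is gauche with OH at 300° (2.3). Total 6.0 kJ/mol.
NH2 at 240° is eclipsed. H at 0° is eclipsed with OH at 0° (6.0); H at 120° is eclipsed with H at 120° (3.9); CHO at 240° is eclipsed with NH2 at 240° (9.1). Total 19.0 kJ/mol.
NH2 at 300° is staggered. CHO at 240° is gauche with NH2 at 300° (3.7). Total 3.7 kJ/mol.
Max at 120° (20.0 kJ/mol), min at 60° (2.3 kJ/mol); barrier = 17.7 kJ/mol.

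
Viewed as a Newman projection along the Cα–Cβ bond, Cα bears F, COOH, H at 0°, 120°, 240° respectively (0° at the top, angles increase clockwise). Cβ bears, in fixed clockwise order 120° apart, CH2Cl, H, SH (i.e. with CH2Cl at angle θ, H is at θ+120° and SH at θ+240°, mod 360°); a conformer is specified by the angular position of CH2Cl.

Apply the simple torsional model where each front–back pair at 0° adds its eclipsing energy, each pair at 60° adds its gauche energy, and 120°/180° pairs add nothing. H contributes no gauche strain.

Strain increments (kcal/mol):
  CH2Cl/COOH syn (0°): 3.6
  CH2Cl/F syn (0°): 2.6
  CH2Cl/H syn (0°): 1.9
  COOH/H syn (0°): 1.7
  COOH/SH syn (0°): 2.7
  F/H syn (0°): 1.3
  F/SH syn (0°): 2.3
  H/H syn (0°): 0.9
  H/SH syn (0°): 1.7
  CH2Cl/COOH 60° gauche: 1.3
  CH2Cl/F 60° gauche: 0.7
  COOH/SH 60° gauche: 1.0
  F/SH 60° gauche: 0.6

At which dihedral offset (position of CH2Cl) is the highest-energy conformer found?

CH2Cl at 0° is eclipsed. F at 0° is eclipsed with CH2Cl at 0° (2.6); COOH at 120° is eclipsed with H at 120° (1.7); H at 240° is eclipsed with SH at 240° (1.7). Total 6.0 kcal/mol.
CH2Cl at 60° is staggered. F at 0° is gauche with CH2Cl at 60° (0.7); F at 0° is gauche with SH at 300° (0.6); COOH at 120° is gauche with CH2Cl at 60° (1.3). Total 2.6 kcal/mol.
CH2Cl at 120° is eclipsed. F at 0° is eclipsed with SH at 0° (2.3); COOH at 120° is eclipsed with CH2Cl at 120° (3.6); H at 240° is eclipsed with H at 240° (0.9). Total 6.8 kcal/mol.
CH2Cl at 180° is staggered. F at 0° is gauche with SH at 60° (0.6); COOH at 120° is gauche with CH2Cl at 180° (1.3); COOH at 120° is gauche with SH at 60° (1.0). Total 2.9 kcal/mol.
CH2Cl at 240° is eclipsed. F at 0° is eclipsed with H at 0° (1.3); COOH at 120° is eclipsed with SH at 120° (2.7); H at 240° is eclipsed with CH2Cl at 240° (1.9). Total 5.9 kcal/mol.
CH2Cl at 300° is staggered. F at 0° is gauche with CH2Cl at 300° (0.7); COOH at 120° is gauche with SH at 180° (1.0). Total 1.7 kcal/mol.
The maximum (6.8 kcal/mol) occurs with CH2Cl at 120°.

120°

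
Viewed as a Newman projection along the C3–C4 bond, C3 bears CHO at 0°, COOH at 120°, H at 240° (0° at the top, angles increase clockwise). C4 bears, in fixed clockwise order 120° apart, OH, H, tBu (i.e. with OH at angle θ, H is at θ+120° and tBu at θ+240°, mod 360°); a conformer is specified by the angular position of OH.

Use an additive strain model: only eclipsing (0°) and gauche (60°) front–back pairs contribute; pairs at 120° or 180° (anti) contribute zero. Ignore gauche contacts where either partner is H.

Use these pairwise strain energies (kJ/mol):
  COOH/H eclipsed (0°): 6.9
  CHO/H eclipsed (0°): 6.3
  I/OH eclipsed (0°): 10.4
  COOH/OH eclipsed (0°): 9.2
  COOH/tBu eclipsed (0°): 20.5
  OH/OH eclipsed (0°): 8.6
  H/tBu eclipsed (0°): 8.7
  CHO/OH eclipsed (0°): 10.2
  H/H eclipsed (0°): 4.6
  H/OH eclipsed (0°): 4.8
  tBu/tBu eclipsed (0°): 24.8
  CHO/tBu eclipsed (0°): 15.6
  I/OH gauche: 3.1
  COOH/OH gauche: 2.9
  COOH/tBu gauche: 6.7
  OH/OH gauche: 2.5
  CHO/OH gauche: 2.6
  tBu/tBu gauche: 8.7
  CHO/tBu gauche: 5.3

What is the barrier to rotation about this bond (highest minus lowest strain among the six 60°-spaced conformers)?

OH at 0° (eclipsed): CHO(0°)/OH(0°) eclipsed 10.2; COOH(120°)/H(120°) eclipsed 6.9; H(240°)/tBu(240°) eclipsed 8.7 → 25.8 kJ/mol.
OH at 60° (staggered): CHO(0°)/OH(60°) gauche 2.6; CHO(0°)/tBu(300°) gauche 5.3; COOH(120°)/OH(60°) gauche 2.9 → 10.8 kJ/mol.
OH at 120° (eclipsed): CHO(0°)/tBu(0°) eclipsed 15.6; COOH(120°)/OH(120°) eclipsed 9.2; H(240°)/H(240°) eclipsed 4.6 → 29.4 kJ/mol.
OH at 180° (staggered): CHO(0°)/tBu(60°) gauche 5.3; COOH(120°)/OH(180°) gauche 2.9; COOH(120°)/tBu(60°) gauche 6.7 → 14.9 kJ/mol.
OH at 240° (eclipsed): CHO(0°)/H(0°) eclipsed 6.3; COOH(120°)/tBu(120°) eclipsed 20.5; H(240°)/OH(240°) eclipsed 4.8 → 31.6 kJ/mol.
OH at 300° (staggered): CHO(0°)/OH(300°) gauche 2.6; COOH(120°)/tBu(180°) gauche 6.7 → 9.3 kJ/mol.
Max at 240° (31.6 kJ/mol), min at 300° (9.3 kJ/mol); barrier = 22.3 kJ/mol.

22.3 kJ/mol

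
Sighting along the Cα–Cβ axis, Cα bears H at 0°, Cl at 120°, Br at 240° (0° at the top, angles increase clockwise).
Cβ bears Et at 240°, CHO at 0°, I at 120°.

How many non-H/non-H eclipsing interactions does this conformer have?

2

Non-H eclipsing pairs: Cl(120°)/I(120°); Br(240°)/Et(240°) — 2 interactions.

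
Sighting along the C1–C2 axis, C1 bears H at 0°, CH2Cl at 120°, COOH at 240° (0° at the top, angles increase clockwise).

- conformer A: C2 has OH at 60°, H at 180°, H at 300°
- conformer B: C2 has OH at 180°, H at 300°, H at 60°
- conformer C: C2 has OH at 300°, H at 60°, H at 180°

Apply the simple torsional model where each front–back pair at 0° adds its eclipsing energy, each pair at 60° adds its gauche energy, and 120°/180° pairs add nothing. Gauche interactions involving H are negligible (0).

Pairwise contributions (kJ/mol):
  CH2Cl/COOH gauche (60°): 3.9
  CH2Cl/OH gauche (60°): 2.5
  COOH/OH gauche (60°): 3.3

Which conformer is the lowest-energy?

A

A (staggered): CH2Cl–OH gauche; 2.5 = 2.5 kJ/mol.
B (staggered): CH2Cl–OH gauche, COOH–OH gauche; 2.5 + 3.3 = 5.8 kJ/mol.
C (staggered): COOH–OH gauche; 3.3 = 3.3 kJ/mol.
A has the lowest total (2.5 kJ/mol).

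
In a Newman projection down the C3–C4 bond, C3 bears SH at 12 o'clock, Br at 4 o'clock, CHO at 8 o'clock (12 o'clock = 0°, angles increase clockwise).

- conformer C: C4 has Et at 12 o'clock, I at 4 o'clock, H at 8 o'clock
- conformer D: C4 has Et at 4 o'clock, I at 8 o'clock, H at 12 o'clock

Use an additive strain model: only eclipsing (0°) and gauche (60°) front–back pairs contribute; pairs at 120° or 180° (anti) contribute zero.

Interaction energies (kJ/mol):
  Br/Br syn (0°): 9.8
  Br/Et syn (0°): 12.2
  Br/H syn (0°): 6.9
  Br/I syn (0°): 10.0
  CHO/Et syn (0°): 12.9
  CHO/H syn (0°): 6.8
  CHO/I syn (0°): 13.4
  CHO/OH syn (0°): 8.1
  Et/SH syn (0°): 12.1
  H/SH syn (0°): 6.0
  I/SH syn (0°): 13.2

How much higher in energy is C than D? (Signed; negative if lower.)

-2.7 kJ/mol

C is eclipsed. SH at 0° is eclipsed with Et at 0° (12.1); Br at 120° is eclipsed with I at 120° (10.0); CHO at 240° is eclipsed with H at 240° (6.8). Total 28.9 kJ/mol.
D is eclipsed. SH at 0° is eclipsed with H at 0° (6.0); Br at 120° is eclipsed with Et at 120° (12.2); CHO at 240° is eclipsed with I at 240° (13.4). Total 31.6 kJ/mol.
E(C) − E(D) = 28.9 − 31.6 = -2.7 kJ/mol.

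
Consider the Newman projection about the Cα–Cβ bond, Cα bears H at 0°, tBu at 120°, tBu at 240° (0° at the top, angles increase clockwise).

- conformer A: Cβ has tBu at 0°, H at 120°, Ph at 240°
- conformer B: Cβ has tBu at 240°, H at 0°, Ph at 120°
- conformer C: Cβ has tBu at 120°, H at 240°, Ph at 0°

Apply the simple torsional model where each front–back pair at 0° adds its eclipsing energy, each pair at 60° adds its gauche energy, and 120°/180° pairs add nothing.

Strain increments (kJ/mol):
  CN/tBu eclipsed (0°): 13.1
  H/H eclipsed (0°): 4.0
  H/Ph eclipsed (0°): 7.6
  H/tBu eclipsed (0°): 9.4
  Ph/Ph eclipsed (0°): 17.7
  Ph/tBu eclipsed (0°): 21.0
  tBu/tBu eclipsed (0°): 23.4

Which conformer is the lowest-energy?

A

A (eclipsed): H(0°)/tBu(0°) eclipsed 9.4; tBu(120°)/H(120°) eclipsed 9.4; tBu(240°)/Ph(240°) eclipsed 21.0 → 39.8 kJ/mol.
B (eclipsed): H(0°)/H(0°) eclipsed 4.0; tBu(120°)/Ph(120°) eclipsed 21.0; tBu(240°)/tBu(240°) eclipsed 23.4 → 48.4 kJ/mol.
C (eclipsed): H(0°)/Ph(0°) eclipsed 7.6; tBu(120°)/tBu(120°) eclipsed 23.4; tBu(240°)/H(240°) eclipsed 9.4 → 40.4 kJ/mol.
A has the lowest total (39.8 kJ/mol).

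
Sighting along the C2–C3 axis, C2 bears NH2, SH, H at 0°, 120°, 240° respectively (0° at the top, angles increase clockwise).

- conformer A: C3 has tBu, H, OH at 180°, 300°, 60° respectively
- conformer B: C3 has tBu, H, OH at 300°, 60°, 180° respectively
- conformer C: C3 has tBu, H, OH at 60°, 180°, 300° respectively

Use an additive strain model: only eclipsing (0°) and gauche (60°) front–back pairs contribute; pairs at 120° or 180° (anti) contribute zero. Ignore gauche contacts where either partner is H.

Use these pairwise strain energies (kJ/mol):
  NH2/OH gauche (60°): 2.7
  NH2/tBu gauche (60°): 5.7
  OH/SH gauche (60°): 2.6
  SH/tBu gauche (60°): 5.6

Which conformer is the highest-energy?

A (staggered): NH2–OH gauche, SH–tBu gauche, SH–OH gauche; 2.7 + 5.6 + 2.6 = 10.9 kJ/mol.
B (staggered): NH2–tBu gauche, SH–OH gauche; 5.7 + 2.6 = 8.3 kJ/mol.
C (staggered): NH2–tBu gauche, NH2–OH gauche, SH–tBu gauche; 5.7 + 2.7 + 5.6 = 14.0 kJ/mol.
C has the highest total (14.0 kJ/mol).

C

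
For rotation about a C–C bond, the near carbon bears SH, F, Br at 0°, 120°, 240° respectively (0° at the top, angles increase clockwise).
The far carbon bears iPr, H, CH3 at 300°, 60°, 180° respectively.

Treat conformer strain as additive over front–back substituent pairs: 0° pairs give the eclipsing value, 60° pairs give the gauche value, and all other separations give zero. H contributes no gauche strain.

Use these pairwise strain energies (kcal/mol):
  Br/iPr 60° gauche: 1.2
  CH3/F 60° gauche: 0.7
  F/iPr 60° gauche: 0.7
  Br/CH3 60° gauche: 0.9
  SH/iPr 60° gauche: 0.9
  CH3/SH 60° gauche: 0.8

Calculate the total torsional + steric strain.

This conformer (staggered): SH(0°)/iPr(300°) gauche 0.9; F(120°)/CH3(180°) gauche 0.7; Br(240°)/iPr(300°) gauche 1.2; Br(240°)/CH3(180°) gauche 0.9 → 3.7 kcal/mol.

3.7 kcal/mol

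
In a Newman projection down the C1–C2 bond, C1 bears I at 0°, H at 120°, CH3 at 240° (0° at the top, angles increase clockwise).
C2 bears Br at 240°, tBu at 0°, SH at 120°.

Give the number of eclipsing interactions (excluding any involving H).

2

Non-H eclipsing pairs: I(0°)/tBu(0°); CH3(240°)/Br(240°) — 2 interactions.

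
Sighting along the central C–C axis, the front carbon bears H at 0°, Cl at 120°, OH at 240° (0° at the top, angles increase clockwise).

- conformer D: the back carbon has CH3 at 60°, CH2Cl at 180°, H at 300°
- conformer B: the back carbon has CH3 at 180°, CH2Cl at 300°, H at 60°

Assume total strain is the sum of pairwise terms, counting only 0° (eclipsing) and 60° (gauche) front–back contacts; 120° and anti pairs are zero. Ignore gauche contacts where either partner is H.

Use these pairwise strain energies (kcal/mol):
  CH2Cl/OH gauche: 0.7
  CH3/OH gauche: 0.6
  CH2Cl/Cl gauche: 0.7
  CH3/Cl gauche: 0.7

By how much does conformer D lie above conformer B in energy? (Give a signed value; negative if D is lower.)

D (staggered): Cl(120°)/CH3(60°) gauche 0.7; Cl(120°)/CH2Cl(180°) gauche 0.7; OH(240°)/CH2Cl(180°) gauche 0.7 → 2.1 kcal/mol.
B (staggered): Cl(120°)/CH3(180°) gauche 0.7; OH(240°)/CH3(180°) gauche 0.6; OH(240°)/CH2Cl(300°) gauche 0.7 → 2.0 kcal/mol.
E(D) − E(B) = 2.1 − 2.0 = +0.1 kcal/mol.

+0.1 kcal/mol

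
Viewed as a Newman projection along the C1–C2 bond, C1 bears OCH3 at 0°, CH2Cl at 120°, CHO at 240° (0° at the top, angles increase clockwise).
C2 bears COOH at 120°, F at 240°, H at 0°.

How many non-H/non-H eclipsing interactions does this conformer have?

2

Non-H eclipsing pairs: CH2Cl(120°)/COOH(120°); CHO(240°)/F(240°) — 2 interactions.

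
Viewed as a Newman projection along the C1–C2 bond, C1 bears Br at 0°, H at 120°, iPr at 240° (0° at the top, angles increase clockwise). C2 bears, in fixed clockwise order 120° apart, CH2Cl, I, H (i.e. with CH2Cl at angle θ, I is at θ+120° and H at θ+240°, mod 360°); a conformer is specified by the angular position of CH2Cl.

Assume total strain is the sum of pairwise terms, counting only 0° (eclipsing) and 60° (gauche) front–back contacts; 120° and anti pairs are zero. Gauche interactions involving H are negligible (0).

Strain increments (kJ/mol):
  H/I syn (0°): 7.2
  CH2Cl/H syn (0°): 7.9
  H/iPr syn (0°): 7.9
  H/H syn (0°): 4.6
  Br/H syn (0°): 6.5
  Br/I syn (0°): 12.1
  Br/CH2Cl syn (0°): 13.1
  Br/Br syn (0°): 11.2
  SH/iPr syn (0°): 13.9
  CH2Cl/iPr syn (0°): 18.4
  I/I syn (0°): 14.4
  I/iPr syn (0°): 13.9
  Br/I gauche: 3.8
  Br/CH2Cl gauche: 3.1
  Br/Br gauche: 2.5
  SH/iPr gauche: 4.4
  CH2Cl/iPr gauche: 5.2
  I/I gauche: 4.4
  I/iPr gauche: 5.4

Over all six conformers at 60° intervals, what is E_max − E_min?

CH2Cl at 0° (eclipsed): Br(0°)/CH2Cl(0°) eclipsed 13.1; H(120°)/I(120°) eclipsed 7.2; iPr(240°)/H(240°) eclipsed 7.9 → 28.2 kJ/mol.
CH2Cl at 60° (staggered): Br(0°)/CH2Cl(60°) gauche 3.1; iPr(240°)/I(180°) gauche 5.4 → 8.5 kJ/mol.
CH2Cl at 120° (eclipsed): Br(0°)/H(0°) eclipsed 6.5; H(120°)/CH2Cl(120°) eclipsed 7.9; iPr(240°)/I(240°) eclipsed 13.9 → 28.3 kJ/mol.
CH2Cl at 180° (staggered): Br(0°)/I(300°) gauche 3.8; iPr(240°)/CH2Cl(180°) gauche 5.2; iPr(240°)/I(300°) gauche 5.4 → 14.4 kJ/mol.
CH2Cl at 240° (eclipsed): Br(0°)/I(0°) eclipsed 12.1; H(120°)/H(120°) eclipsed 4.6; iPr(240°)/CH2Cl(240°) eclipsed 18.4 → 35.1 kJ/mol.
CH2Cl at 300° (staggered): Br(0°)/CH2Cl(300°) gauche 3.1; Br(0°)/I(60°) gauche 3.8; iPr(240°)/CH2Cl(300°) gauche 5.2 → 12.1 kJ/mol.
Max at 240° (35.1 kJ/mol), min at 60° (8.5 kJ/mol); barrier = 26.6 kJ/mol.

26.6 kJ/mol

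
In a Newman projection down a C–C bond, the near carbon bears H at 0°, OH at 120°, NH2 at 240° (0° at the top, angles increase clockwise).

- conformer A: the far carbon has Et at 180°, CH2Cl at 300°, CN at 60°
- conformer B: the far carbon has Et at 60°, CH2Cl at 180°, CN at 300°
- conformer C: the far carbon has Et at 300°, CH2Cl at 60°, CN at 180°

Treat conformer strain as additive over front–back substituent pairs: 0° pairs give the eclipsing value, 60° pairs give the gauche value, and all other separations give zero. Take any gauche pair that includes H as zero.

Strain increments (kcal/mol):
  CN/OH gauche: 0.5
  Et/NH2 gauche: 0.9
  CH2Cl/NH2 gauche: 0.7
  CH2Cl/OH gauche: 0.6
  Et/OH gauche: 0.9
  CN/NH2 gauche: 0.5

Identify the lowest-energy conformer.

C

A (staggered): OH–Et gauche, OH–CN gauche, NH2–Et gauche, NH2–CH2Cl gauche; 0.9 + 0.5 + 0.9 + 0.7 = 3.0 kcal/mol.
B (staggered): OH–Et gauche, OH–CH2Cl gauche, NH2–CH2Cl gauche, NH2–CN gauche; 0.9 + 0.6 + 0.7 + 0.5 = 2.7 kcal/mol.
C (staggered): OH–CH2Cl gauche, OH–CN gauche, NH2–Et gauche, NH2–CN gauche; 0.6 + 0.5 + 0.9 + 0.5 = 2.5 kcal/mol.
C has the lowest total (2.5 kcal/mol).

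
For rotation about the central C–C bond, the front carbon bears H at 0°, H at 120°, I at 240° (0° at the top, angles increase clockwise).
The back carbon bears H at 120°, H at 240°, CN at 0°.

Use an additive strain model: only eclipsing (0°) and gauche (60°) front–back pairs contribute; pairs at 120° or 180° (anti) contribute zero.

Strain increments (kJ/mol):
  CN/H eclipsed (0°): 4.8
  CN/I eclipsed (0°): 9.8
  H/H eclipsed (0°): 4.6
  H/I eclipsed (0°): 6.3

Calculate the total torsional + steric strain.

15.7 kJ/mol

This conformer (eclipsed): H–CN eclipsed, H–H eclipsed, I–H eclipsed; 4.8 + 4.6 + 6.3 = 15.7 kJ/mol.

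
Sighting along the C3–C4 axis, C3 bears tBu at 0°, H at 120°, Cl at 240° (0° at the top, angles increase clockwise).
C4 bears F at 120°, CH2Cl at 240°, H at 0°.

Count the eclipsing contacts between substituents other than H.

Non-H eclipsing pairs: Cl(240°)/CH2Cl(240°) — 1 interaction.

1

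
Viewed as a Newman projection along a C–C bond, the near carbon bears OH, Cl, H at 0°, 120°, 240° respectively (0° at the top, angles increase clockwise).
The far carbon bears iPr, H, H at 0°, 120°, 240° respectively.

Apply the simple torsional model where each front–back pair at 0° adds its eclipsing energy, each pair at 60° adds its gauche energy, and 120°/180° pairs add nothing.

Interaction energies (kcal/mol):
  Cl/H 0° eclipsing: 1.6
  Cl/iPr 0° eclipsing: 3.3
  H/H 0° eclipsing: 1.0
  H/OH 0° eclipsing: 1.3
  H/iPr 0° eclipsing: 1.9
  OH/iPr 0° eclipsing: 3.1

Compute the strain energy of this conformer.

5.7 kcal/mol

This conformer (eclipsed): OH–iPr eclipsed, Cl–H eclipsed, H–H eclipsed; 3.1 + 1.6 + 1.0 = 5.7 kcal/mol.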